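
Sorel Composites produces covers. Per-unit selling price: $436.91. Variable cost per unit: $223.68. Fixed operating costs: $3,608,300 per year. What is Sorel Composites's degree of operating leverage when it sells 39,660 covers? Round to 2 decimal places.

1.74

Contribution at this volume is 39,660 × $213.23 = $8,456,701.80.
Subtracting fixed costs: EBIT = $8,456,701.80 − $3,608,300 = $4,848,401.80.
DOL = contribution ÷ EBIT = $8,456,701.80 ÷ $4,848,401.80 = 1.7442.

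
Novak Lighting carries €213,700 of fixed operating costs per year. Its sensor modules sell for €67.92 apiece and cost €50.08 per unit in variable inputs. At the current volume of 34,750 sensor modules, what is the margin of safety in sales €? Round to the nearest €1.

Contribution margin per unit = €67.92 − €50.08 = €17.84. Break-even units = €213,700 ÷ €17.84 = 11,978.70; break-even revenue = 11,978.70 × €67.92 = €813,593.27.
Current sales = 34,750 × €67.92 = €2,360,220.00.
Margin of safety = €2,360,220.00 − €813,593.27 = €1,546,627.

€1,546,627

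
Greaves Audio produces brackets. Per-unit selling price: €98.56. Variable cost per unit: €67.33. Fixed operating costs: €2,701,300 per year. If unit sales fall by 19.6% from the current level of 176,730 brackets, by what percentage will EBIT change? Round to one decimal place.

-38.4%

Total contribution margin = 176,730 × €31.23 = €5,519,277.90.
EBIT = €5,519,277.90 − €2,701,300 = €2,817,977.90.
So DOL = total CM / EBIT = €5,519,277.90 / €2,817,977.90 = 1.9586.
%ΔEBIT = DOL × %ΔSales = 1.9586 × -19.6% = -38.4%.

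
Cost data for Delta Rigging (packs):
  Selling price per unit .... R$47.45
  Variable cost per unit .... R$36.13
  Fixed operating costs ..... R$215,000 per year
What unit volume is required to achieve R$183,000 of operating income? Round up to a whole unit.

Unit CM = price − variable cost = R$47.45 − R$36.13 = R$11.32.
Required volume = (fixed costs + target profit) ÷ CM = (R$215,000 + R$183,000) ÷ R$11.32 = 35,159.01, so 35,160 packs.

35,160 packs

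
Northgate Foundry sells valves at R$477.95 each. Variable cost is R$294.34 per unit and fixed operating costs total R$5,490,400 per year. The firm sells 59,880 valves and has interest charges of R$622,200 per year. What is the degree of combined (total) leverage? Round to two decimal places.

At 59,880 units, contribution = 59,880 × R$183.61 = R$10,994,566.80.
Operating income = contribution − fixed costs = R$10,994,566.80 − R$5,490,400 = R$5,504,166.80. Interest = R$622,200.00.
DOL = R$10,994,566.80 ÷ R$5,504,166.80 = 1.9975; DFL = R$5,504,166.80 ÷ R$4,881,966.80 = 1.1274.
DCL = DOL × DFL = 1.9975 × 1.1274 = 2.2520.

2.25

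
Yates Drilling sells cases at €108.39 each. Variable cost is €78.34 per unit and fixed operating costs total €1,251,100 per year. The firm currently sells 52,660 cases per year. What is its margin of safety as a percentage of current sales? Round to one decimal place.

Contribution margin per unit = €108.39 − €78.34 = €30.05. Break-even units = €1,251,100 ÷ €30.05 = 41,633.94; break-even revenue = 41,633.94 × €108.39 = €4,512,703.13.
Current sales = 52,660 × €108.39 = €5,707,817.40.
Margin of safety = (€5,707,817.40 − €4,512,703.13) ÷ €5,707,817.40 = 20.9%.

20.9%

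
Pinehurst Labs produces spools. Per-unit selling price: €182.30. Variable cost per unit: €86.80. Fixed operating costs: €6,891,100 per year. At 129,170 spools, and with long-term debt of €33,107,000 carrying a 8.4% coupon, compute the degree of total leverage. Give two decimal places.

4.63

Total contribution margin = 129,170 × €95.50 = €12,335,735.00.
Operating income = contribution − fixed costs = €12,335,735.00 − €6,891,100 = €5,444,635.00. Interest = €2,780,988.00.
DOL = €12,335,735.00 ÷ €5,444,635.00 = 2.2657; DFL = €5,444,635.00 ÷ €2,663,647.00 = 2.0441.
DCL = DOL × DFL = 2.2657 × 2.0441 = 4.6313.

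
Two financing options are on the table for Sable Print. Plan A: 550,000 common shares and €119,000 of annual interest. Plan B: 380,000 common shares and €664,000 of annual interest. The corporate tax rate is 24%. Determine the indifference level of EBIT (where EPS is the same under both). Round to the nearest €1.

€1,882,235

Set EPS_A = EPS_B: (EBIT − €119,000)(1 − 0.24) ÷ 550,000 = (EBIT − €664,000)(1 − 0.24) ÷ 380,000.
The (1 − t) factor cancels: (EBIT − 119,000) × 380,000 = (EBIT − 664,000) × 550,000.
EBIT × (550,000 − 380,000) = 664,000 × 550,000 − 119,000 × 380,000 = 319,980,000,000, so EBIT = 319,980,000,000 ÷ 170,000 = 1,882,235.29.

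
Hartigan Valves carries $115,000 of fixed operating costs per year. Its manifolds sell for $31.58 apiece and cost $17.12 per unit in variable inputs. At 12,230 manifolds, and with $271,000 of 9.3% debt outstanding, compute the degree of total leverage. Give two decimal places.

Total contribution margin = 12,230 × $14.46 = $176,845.80.
EBIT = $176,845.80 − $115,000 = $61,845.80. Interest = $25,203.00.
DOL = $176,845.80 ÷ $61,845.80 = 2.8595; DFL = $61,845.80 ÷ $36,642.80 = 1.6878.
DCL = DOL × DFL = 2.8595 × 1.6878 = 4.8263.

4.83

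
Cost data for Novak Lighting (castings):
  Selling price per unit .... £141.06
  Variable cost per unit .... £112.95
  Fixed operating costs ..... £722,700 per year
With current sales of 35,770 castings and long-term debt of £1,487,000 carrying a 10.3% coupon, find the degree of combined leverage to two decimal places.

7.76

Contribution at this volume is 35,770 × £28.11 = £1,005,494.70.
Subtracting fixed costs: EBIT = £1,005,494.70 − £722,700 = £282,794.70. Interest = £153,161.00.
DOL = £1,005,494.70 ÷ £282,794.70 = 3.5556; DFL = £282,794.70 ÷ £129,633.70 = 2.1815.
Combined leverage = 3.5556 × 2.1815 = 7.7565.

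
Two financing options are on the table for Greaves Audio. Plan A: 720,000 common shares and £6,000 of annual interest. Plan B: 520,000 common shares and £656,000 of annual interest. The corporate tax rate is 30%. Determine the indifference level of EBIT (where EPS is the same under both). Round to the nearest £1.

Set EPS_A = EPS_B: (EBIT − £6,000)(1 − 0.30) ÷ 720,000 = (EBIT − £656,000)(1 − 0.30) ÷ 520,000.
Cancelling (1 − t) and cross-multiplying: 520,000·(EBIT − 6,000) = 720,000·(EBIT − 656,000).
EBIT × (720,000 − 520,000) = 656,000 × 720,000 − 6,000 × 520,000 = 469,200,000,000, so EBIT = 469,200,000,000 ÷ 200,000 = 2,346,000.00.

£2,346,000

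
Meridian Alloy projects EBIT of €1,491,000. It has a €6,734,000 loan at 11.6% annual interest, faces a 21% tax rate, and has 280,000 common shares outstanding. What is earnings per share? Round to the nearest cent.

Pre-tax income = €1,491,000 − €781,144.00 = €709,856.00.
After tax at 21%: net income = €709,856.00 × 0.79 = €560,786.24.
Per share: €560,786.24 / 280,000 shares = €2.00.

€2.00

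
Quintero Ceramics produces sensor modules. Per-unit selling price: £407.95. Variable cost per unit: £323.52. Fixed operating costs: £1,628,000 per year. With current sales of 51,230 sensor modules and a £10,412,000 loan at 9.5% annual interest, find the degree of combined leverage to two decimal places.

Contribution at this volume is 51,230 × £84.43 = £4,325,348.90.
Operating income = contribution − fixed costs = £4,325,348.90 − £1,628,000 = £2,697,348.90. Interest = £989,140.00.
DOL = £4,325,348.90 ÷ £2,697,348.90 = 1.6036; DFL = £2,697,348.90 ÷ £1,708,208.90 = 1.5791.
DCL = DOL × DFL = 1.6036 × 1.5791 = 2.5322.

2.53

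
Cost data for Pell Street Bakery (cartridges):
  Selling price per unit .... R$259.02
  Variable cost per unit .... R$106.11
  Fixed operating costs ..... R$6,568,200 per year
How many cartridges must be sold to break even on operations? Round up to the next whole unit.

42,955 cartridges

Each unit contributes R$259.02 − R$106.11 = R$152.91.
Break-even Q = R$6,568,200 / R$152.91 = 42,954.68 → 42,955 cartridges.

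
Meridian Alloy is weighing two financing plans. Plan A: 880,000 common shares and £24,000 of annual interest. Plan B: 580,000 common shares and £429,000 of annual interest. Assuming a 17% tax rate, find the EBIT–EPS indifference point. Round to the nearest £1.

Set EPS_A = EPS_B: (EBIT − £24,000)(1 − 0.17) ÷ 880,000 = (EBIT − £429,000)(1 − 0.17) ÷ 580,000.
Cancelling (1 − t) and cross-multiplying: 580,000·(EBIT − 24,000) = 880,000·(EBIT − 429,000).
EBIT × (880,000 − 580,000) = 429,000 × 880,000 − 24,000 × 580,000 = 363,600,000,000, so EBIT = 363,600,000,000 ÷ 300,000 = 1,212,000.00.

£1,212,000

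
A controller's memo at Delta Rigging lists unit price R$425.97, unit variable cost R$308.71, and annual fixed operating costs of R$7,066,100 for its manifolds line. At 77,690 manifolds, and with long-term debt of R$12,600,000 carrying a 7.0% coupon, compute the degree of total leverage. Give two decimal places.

7.84

Contribution at this volume is 77,690 × R$117.26 = R$9,109,929.40.
Operating income = contribution − fixed costs = R$9,109,929.40 − R$7,066,100 = R$2,043,829.40. Interest = R$882,000.00.
DOL = R$9,109,929.40 ÷ R$2,043,829.40 = 4.4573; DFL = R$2,043,829.40 ÷ R$1,161,829.40 = 1.7591.
Combined leverage = 4.4573 × 1.7591 = 7.8408.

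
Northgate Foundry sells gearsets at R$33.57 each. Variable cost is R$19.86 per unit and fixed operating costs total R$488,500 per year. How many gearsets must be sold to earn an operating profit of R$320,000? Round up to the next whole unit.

Contribution margin per unit = R$33.57 − R$19.86 = R$13.71.
Required volume = (fixed costs + target profit) ÷ CM = (R$488,500 + R$320,000) ÷ R$13.71 = 58,971.55, so 58,972 gearsets.

58,972 gearsets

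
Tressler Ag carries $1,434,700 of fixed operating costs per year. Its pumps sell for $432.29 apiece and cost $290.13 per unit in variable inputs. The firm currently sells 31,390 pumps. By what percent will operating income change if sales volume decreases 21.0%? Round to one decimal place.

At 31,390 units, contribution = 31,390 × $142.16 = $4,462,402.40.
EBIT = $4,462,402.40 − $1,434,700 = $3,027,702.40.
DOL = contribution ÷ EBIT = $4,462,402.40 ÷ $3,027,702.40 = 1.4739.
%ΔEBIT = DOL × %ΔSales = 1.4739 × -21.0% = -31.0%.

-31.0%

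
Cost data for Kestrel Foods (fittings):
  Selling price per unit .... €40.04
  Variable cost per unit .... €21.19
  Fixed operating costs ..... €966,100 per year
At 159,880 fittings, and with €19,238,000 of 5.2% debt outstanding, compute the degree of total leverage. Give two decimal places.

Total contribution margin = 159,880 × €18.85 = €3,013,738.00.
Subtracting fixed costs: EBIT = €3,013,738.00 − €966,100 = €2,047,638.00. Interest = €1,000,376.00, so EBIT − I = €1,047,262.00.
DCL = contribution ÷ (EBIT − I) = €3,013,738.00 ÷ €1,047,262.00 = 2.8777.

2.88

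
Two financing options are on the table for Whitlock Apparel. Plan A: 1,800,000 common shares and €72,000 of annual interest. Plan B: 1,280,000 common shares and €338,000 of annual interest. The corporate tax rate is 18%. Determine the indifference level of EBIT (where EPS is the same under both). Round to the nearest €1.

At indifference, (EBIT − 72,000)(1 − t)/1,800,000 = (EBIT − 338,000)(1 − t)/1,280,000.
Cancelling (1 − t) and cross-multiplying: 1,280,000·(EBIT − 72,000) = 1,800,000·(EBIT − 338,000).
Solving, EBIT = (338,000·1,800,000 − 72,000·1,280,000) / (1,800,000 − 1,280,000) = 516,240,000,000 / 520,000 = 992,769.23.

€992,769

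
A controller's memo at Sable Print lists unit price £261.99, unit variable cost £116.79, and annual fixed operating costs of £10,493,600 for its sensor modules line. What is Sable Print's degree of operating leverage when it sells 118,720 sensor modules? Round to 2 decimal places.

2.56

Total contribution margin = 118,720 × £145.20 = £17,238,144.00.
Subtracting fixed costs: EBIT = £17,238,144.00 − £10,493,600 = £6,744,544.00.
So DOL = total CM / EBIT = £17,238,144.00 / £6,744,544.00 = 2.5559.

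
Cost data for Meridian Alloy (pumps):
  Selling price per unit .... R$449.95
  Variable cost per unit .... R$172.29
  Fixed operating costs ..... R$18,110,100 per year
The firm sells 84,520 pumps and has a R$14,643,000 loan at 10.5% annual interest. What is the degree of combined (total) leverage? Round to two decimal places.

Contribution at this volume is 84,520 × R$277.66 = R$23,467,823.20.
EBIT = R$23,467,823.20 − R$18,110,100 = R$5,357,723.20. Interest = R$1,537,515.00.
DOL = R$23,467,823.20 ÷ R$5,357,723.20 = 4.3802; DFL = R$5,357,723.20 ÷ R$3,820,208.20 = 1.4025.
Combined leverage = 4.3802 × 1.4025 = 6.1432.

6.14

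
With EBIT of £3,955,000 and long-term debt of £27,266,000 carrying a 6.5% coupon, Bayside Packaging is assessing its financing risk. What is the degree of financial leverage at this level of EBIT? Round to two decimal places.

1.81

Interest = £1,772,290.00.
Degree of financial leverage = EBIT / (EBIT − interest) = £3,955,000 / £2,182,710.00 = 1.8120.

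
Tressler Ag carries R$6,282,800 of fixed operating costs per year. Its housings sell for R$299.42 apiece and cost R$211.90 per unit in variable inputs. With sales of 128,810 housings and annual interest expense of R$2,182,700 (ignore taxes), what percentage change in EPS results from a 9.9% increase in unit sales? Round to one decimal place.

Contribution at this volume is 128,810 × R$87.52 = R$11,273,451.20.
Subtracting fixed costs: EBIT = R$11,273,451.20 − R$6,282,800 = R$4,990,651.20.
After interest of R$2,182,700.00, pre-tax earnings = R$2,807,951.20.
DCL = total CM / (EBIT − I) = R$11,273,451.20 / R$2,807,951.20 = 4.0148.
%ΔEPS = DCL × %ΔSales = 4.0148 × +9.9% = +39.7%.

+39.7%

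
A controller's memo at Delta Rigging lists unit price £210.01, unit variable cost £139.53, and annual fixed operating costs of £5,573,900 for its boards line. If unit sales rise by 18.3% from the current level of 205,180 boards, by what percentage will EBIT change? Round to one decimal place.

Contribution at this volume is 205,180 × £70.48 = £14,461,086.40.
EBIT = £14,461,086.40 − £5,573,900 = £8,887,186.40.
So DOL = total CM / EBIT = £14,461,086.40 / £8,887,186.40 = 1.6272.
So EBIT moves 1.6272 × (+18.3%) = +29.8%.

+29.8%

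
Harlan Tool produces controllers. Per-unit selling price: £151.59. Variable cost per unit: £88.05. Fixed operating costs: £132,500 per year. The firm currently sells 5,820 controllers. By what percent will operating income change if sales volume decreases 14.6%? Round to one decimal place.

At 5,820 units, contribution = 5,820 × £63.54 = £369,802.80.
EBIT = £369,802.80 − £132,500 = £237,302.80.
Degree of operating leverage = £369,802.80 / £237,302.80 = 1.5584.
So EBIT moves 1.5584 × (-14.6%) = -22.8%.

-22.8%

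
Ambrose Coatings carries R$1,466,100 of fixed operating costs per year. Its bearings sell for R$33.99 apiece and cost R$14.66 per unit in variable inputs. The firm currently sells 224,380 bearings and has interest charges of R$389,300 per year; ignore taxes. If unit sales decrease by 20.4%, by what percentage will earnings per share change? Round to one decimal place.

-35.7%

At 224,380 units, contribution = 224,380 × R$19.33 = R$4,337,265.40.
Operating income = contribution − fixed costs = R$4,337,265.40 − R$1,466,100 = R$2,871,165.40.
After interest of R$389,300.00, pre-tax earnings = R$2,481,865.40.
DCL = total CM / (EBIT − I) = R$4,337,265.40 / R$2,481,865.40 = 1.7476.
EPS therefore changes by 1.7476 × (-20.4%) = -35.7%.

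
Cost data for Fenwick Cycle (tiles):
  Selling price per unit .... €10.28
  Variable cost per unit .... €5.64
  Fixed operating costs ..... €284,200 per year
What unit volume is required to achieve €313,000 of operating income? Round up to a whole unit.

128,707 tiles

Each unit contributes €10.28 − €5.64 = €4.64.
Required volume = (fixed costs + target profit) ÷ CM = (€284,200 + €313,000) ÷ €4.64 = 128,706.90, so 128,707 tiles.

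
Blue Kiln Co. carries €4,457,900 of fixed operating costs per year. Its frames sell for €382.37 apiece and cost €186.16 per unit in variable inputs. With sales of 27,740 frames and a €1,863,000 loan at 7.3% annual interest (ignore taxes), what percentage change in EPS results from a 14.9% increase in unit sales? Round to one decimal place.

+95.5%

Contribution at this volume is 27,740 × €196.21 = €5,442,865.40.
EBIT = €5,442,865.40 − €4,457,900 = €984,965.40.
Interest = €135,999.00, so EBIT − I = €848,966.40.
Degree of combined leverage = contribution ÷ (EBIT − I) = €5,442,865.40 ÷ €848,966.40 = 6.4112.
EPS therefore changes by 6.4112 × (+14.9%) = +95.5%.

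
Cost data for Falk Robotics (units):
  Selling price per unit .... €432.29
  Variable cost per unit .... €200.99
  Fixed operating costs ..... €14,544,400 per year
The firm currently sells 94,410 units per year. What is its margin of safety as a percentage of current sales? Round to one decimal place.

33.4%

Each unit contributes €432.29 − €200.99 = €231.30. Break-even units = €14,544,400 ÷ €231.30 = 62,881.11; break-even revenue = 62,881.11 × €432.29 = €27,182,873.65.
Actual sales revenue = 94,410 × €432.29 = €40,812,498.90.
Margin of safety = (€40,812,498.90 − €27,182,873.65) ÷ €40,812,498.90 = 33.4%.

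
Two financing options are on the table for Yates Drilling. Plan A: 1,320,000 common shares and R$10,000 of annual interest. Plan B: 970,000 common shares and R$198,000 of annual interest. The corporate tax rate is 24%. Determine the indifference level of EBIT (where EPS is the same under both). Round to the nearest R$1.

At indifference, (EBIT − 10,000)(1 − t)/1,320,000 = (EBIT − 198,000)(1 − t)/970,000.
The (1 − t) factor cancels: (EBIT − 10,000) × 970,000 = (EBIT − 198,000) × 1,320,000.
EBIT × (1,320,000 − 970,000) = 198,000 × 1,320,000 − 10,000 × 970,000 = 251,660,000,000, so EBIT = 251,660,000,000 ÷ 350,000 = 719,028.57.

R$719,029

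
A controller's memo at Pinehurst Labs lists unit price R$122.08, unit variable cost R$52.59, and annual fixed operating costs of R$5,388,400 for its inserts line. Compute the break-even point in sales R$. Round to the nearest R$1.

R$9,466,339

CM per unit = R$122.08 − R$52.59 = R$69.49; CM ratio = R$69.49 / R$122.08 = 0.5692.
Break-even revenue = fixed costs × price ÷ CM = R$5,388,400 × R$122.08 ÷ R$69.49 = R$9,466,339.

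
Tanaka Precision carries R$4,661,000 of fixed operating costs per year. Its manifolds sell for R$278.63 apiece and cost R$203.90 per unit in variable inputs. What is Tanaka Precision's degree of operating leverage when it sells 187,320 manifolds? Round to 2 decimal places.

1.50

At 187,320 units, contribution = 187,320 × R$74.73 = R$13,998,423.60.
Operating income = contribution − fixed costs = R$13,998,423.60 − R$4,661,000 = R$9,337,423.60.
Degree of operating leverage = R$13,998,423.60 / R$9,337,423.60 = 1.4992.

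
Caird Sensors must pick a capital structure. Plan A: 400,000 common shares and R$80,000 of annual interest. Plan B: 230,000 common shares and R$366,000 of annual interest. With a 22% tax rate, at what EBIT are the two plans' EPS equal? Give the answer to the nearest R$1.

Set EPS_A = EPS_B: (EBIT − R$80,000)(1 − 0.22) ÷ 400,000 = (EBIT − R$366,000)(1 − 0.22) ÷ 230,000.
The (1 − t) factor cancels: (EBIT − 80,000) × 230,000 = (EBIT − 366,000) × 400,000.
Solving, EBIT = (366,000·400,000 − 80,000·230,000) / (400,000 − 230,000) = 128,000,000,000 / 170,000 = 752,941.18.

R$752,941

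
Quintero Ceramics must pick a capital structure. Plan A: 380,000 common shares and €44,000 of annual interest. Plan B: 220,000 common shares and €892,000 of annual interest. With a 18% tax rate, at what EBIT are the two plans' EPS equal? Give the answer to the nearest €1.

€2,058,000

Set EPS_A = EPS_B: (EBIT − €44,000)(1 − 0.18) ÷ 380,000 = (EBIT − €892,000)(1 − 0.18) ÷ 220,000.
The (1 − t) factor cancels: (EBIT − 44,000) × 220,000 = (EBIT − 892,000) × 380,000.
Solving, EBIT = (892,000·380,000 − 44,000·220,000) / (380,000 − 220,000) = 329,280,000,000 / 160,000 = 2,058,000.00.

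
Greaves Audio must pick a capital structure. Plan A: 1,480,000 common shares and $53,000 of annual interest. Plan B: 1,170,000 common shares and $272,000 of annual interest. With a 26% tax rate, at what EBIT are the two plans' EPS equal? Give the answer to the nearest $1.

$1,098,548

At indifference, (EBIT − 53,000)(1 − t)/1,480,000 = (EBIT − 272,000)(1 − t)/1,170,000.
Cancelling (1 − t) and cross-multiplying: 1,170,000·(EBIT − 53,000) = 1,480,000·(EBIT − 272,000).
EBIT × (1,480,000 − 1,170,000) = 272,000 × 1,480,000 − 53,000 × 1,170,000 = 340,550,000,000, so EBIT = 340,550,000,000 ÷ 310,000 = 1,098,548.39.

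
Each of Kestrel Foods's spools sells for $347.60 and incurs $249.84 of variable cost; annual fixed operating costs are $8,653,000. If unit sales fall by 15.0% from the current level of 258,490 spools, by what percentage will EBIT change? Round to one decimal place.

Contribution at this volume is 258,490 × $97.76 = $25,269,982.40.
Operating income = contribution − fixed costs = $25,269,982.40 − $8,653,000 = $16,616,982.40.
Degree of operating leverage = $25,269,982.40 / $16,616,982.40 = 1.5207.
Operating income changes by 1.5207 × -15.0% = -22.8%.

-22.8%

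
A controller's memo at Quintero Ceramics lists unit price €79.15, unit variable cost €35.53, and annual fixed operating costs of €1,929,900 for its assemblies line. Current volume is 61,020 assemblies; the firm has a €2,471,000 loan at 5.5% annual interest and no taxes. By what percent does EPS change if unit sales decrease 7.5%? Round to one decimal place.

Contribution at this volume is 61,020 × €43.62 = €2,661,692.40.
EBIT = €2,661,692.40 − €1,929,900 = €731,792.40.
After interest of €135,905.00, pre-tax earnings = €595,887.40.
Degree of combined leverage = contribution ÷ (EBIT − I) = €2,661,692.40 ÷ €595,887.40 = 4.4668.
EPS therefore changes by 4.4668 × (-7.5%) = -33.5%.

-33.5%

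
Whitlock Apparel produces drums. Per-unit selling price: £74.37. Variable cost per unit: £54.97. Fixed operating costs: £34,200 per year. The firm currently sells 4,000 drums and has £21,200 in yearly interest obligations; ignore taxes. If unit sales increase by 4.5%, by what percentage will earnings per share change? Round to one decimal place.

Total contribution margin = 4,000 × £19.40 = £77,600.00.
EBIT = £77,600.00 − £34,200 = £43,400.00.
Interest = £21,200.00, so EBIT − I = £22,200.00.
Degree of combined leverage = contribution ÷ (EBIT − I) = £77,600.00 ÷ £22,200.00 = 3.4955.
%ΔEPS = DCL × %ΔSales = 3.4955 × +4.5% = +15.7%.

+15.7%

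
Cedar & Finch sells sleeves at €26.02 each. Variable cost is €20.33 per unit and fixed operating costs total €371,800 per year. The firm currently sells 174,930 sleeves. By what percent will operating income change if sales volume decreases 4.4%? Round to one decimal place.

-7.0%

At 174,930 units, contribution = 174,930 × €5.69 = €995,351.70.
Operating income = contribution − fixed costs = €995,351.70 − €371,800 = €623,551.70.
So DOL = total CM / EBIT = €995,351.70 / €623,551.70 = 1.5963.
So EBIT moves 1.5963 × (-4.4%) = -7.0%.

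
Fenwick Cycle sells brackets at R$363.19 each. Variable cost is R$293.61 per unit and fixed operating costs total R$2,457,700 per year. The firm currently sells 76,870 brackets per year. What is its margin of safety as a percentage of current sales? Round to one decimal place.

54.0%

Each unit contributes R$363.19 − R$293.61 = R$69.58. Break-even units = R$2,457,700 ÷ R$69.58 = 35,321.93; break-even revenue = 35,321.93 × R$363.19 = R$12,828,572.33.
Current sales = 76,870 × R$363.19 = R$27,918,415.30.
Margin of safety = (R$27,918,415.30 − R$12,828,572.33) ÷ R$27,918,415.30 = 54.0%.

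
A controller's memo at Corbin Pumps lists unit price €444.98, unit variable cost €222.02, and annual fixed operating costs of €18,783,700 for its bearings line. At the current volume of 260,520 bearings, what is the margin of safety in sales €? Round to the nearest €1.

Contribution margin per unit = €444.98 − €222.02 = €222.96. Break-even units = €18,783,700 ÷ €222.96 = 84,246.95; break-even revenue = 84,246.95 × €444.98 = €37,488,207.87.
Actual sales revenue = 260,520 × €444.98 = €115,926,189.60.
Margin of safety = €115,926,189.60 − €37,488,207.87 = €78,437,982.

€78,437,982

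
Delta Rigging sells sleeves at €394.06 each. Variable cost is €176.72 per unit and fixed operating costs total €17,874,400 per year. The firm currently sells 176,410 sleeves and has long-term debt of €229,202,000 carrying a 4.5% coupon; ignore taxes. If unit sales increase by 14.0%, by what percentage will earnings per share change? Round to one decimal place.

Contribution at this volume is 176,410 × €217.34 = €38,340,949.40.
EBIT = €38,340,949.40 − €17,874,400 = €20,466,549.40.
After interest of €10,314,090.00, pre-tax earnings = €10,152,459.40.
DCL = total CM / (EBIT − I) = €38,340,949.40 / €10,152,459.40 = 3.7765.
%ΔEPS = DCL × %ΔSales = 3.7765 × +14.0% = +52.9%.

+52.9%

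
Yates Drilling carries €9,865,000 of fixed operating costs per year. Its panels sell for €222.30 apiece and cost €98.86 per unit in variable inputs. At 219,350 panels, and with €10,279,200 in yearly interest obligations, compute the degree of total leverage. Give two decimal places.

At 219,350 units, contribution = 219,350 × €123.44 = €27,076,564.00.
Subtracting fixed costs: EBIT = €27,076,564.00 − €9,865,000 = €17,211,564.00. Interest = €10,279,200.00, so EBIT − I = €6,932,364.00.
Degree of total leverage = total CM / (EBIT − interest) = €27,076,564.00 / €6,932,364.00 = 3.9058.

3.91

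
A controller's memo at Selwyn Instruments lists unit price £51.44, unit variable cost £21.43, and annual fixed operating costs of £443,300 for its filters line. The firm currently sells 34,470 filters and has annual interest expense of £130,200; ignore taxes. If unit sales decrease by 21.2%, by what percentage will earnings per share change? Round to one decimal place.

-47.6%

Contribution at this volume is 34,470 × £30.01 = £1,034,444.70.
Subtracting fixed costs: EBIT = £1,034,444.70 − £443,300 = £591,144.70.
After interest of £130,200.00, pre-tax earnings = £460,944.70.
Degree of combined leverage = contribution ÷ (EBIT − I) = £1,034,444.70 ÷ £460,944.70 = 2.2442.
%ΔEPS = DCL × %ΔSales = 2.2442 × -21.2% = -47.6%.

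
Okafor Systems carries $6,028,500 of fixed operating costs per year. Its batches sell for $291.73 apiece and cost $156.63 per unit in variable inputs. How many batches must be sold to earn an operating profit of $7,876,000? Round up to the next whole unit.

Unit CM = price − variable cost = $291.73 − $156.63 = $135.10.
Need Q such that Q × $135.10 − $6,028,500 = $7,876,000, i.e. Q = $13,904,500 / $135.10 = 102,920.06 → 102,921.

102,921 batches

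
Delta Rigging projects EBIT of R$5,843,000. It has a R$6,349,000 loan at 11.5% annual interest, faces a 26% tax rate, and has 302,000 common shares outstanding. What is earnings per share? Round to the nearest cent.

R$12.53

Interest = R$730,135.00, so EBT = R$5,843,000 − R$730,135.00 = R$5,112,865.00.
After tax at 26%: net income = R$5,112,865.00 × 0.74 = R$3,783,520.10.
EPS = R$3,783,520.10 ÷ 302,000 = R$12.53.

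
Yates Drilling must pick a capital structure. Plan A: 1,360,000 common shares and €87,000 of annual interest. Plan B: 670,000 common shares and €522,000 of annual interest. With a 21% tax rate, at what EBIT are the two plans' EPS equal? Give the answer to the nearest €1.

At indifference, (EBIT − 87,000)(1 − t)/1,360,000 = (EBIT − 522,000)(1 − t)/670,000.
The (1 − t) factor cancels: (EBIT − 87,000) × 670,000 = (EBIT − 522,000) × 1,360,000.
Solving, EBIT = (522,000·1,360,000 − 87,000·670,000) / (1,360,000 − 670,000) = 651,630,000,000 / 690,000 = 944,391.30.

€944,391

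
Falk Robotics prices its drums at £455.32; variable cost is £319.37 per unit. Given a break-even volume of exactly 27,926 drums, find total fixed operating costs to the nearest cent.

Each unit contributes £455.32 − £319.37 = £135.95.
Fixed costs = break-even units × CM = 27,926 × £135.95 = £3,796,539.70.

£3,796,539.70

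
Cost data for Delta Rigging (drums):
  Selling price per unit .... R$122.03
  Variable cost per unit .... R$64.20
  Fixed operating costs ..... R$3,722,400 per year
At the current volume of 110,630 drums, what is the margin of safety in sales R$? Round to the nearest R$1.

R$5,645,355

Contribution margin per unit = R$122.03 − R$64.20 = R$57.83. Break-even units = R$3,722,400 ÷ R$57.83 = 64,367.98; break-even revenue = 64,367.98 × R$122.03 = R$7,854,824.00.
Current sales = 110,630 × R$122.03 = R$13,500,178.90.
Margin of safety = R$13,500,178.90 − R$7,854,824.00 = R$5,645,355.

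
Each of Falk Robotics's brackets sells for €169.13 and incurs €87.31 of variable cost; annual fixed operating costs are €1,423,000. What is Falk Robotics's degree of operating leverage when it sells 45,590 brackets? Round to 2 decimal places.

1.62

Total contribution margin = 45,590 × €81.82 = €3,730,173.80.
EBIT = €3,730,173.80 − €1,423,000 = €2,307,173.80.
So DOL = total CM / EBIT = €3,730,173.80 / €2,307,173.80 = 1.6168.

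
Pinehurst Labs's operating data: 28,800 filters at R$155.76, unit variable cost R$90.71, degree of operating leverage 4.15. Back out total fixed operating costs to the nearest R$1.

Total contribution margin = 28,800 × R$65.05 = R$1,873,440.00.
Since DOL = CM ÷ EBIT, EBIT = R$1,873,440.00 ÷ 4.15 = R$451,431.33.
And FC = contribution − EBIT = R$1,873,440.00 − R$451,431.33 = R$1,422,009.

R$1,422,009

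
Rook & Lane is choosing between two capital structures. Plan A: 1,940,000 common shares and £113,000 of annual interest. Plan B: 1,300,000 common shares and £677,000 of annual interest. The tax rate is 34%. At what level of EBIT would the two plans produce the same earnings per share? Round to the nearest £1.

£1,822,625

At indifference, (EBIT − 113,000)(1 − t)/1,940,000 = (EBIT − 677,000)(1 − t)/1,300,000.
The (1 − t) factor cancels: (EBIT − 113,000) × 1,300,000 = (EBIT − 677,000) × 1,940,000.
Solving, EBIT = (677,000·1,940,000 − 113,000·1,300,000) / (1,940,000 − 1,300,000) = 1,166,480,000,000 / 640,000 = 1,822,625.00.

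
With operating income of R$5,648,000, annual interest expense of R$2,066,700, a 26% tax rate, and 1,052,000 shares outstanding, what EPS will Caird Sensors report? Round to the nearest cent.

Pre-tax income = R$5,648,000 − R$2,066,700.00 = R$3,581,300.00.
After tax at 26%: net income = R$3,581,300.00 × 0.74 = R$2,650,162.00.
EPS = R$2,650,162.00 ÷ 1,052,000 = R$2.52.

R$2.52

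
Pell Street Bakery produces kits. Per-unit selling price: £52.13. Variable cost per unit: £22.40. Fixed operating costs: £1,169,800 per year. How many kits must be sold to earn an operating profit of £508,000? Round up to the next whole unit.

56,435 kits

Contribution margin per unit = £52.13 − £22.40 = £29.73.
Need Q such that Q × £29.73 − £1,169,800 = £508,000, i.e. Q = £1,677,800 / £29.73 = 56,434.58 → 56,435.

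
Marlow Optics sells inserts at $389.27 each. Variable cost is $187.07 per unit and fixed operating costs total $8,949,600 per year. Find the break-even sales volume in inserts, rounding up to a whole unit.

Contribution margin per unit = $389.27 − $187.07 = $202.20.
Units to break even: $8,949,600 ÷ $202.20 = 44,261.13, rounded up to 44,262.

44,262 inserts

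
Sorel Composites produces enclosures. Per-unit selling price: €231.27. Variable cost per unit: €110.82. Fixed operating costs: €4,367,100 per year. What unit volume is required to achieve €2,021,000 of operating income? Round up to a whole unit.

53,036 enclosures

Unit CM = price − variable cost = €231.27 − €110.82 = €120.45.
Units = (FC + target) / CM = (€4,367,100 + €2,021,000) / €120.45 = 53,035.28, so 53,036 enclosures.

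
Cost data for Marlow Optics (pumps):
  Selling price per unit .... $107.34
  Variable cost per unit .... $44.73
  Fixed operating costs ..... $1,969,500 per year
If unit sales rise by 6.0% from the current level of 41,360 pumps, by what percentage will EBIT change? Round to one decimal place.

+25.1%

Contribution at this volume is 41,360 × $62.61 = $2,589,549.60.
Subtracting fixed costs: EBIT = $2,589,549.60 − $1,969,500 = $620,049.60.
DOL = contribution ÷ EBIT = $2,589,549.60 ÷ $620,049.60 = 4.1764.
So EBIT moves 4.1764 × (+6.0%) = +25.1%.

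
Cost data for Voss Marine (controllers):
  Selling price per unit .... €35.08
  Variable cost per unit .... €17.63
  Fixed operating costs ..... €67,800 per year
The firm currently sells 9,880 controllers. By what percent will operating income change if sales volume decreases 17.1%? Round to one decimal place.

Contribution at this volume is 9,880 × €17.45 = €172,406.00.
EBIT = €172,406.00 − €67,800 = €104,606.00.
Degree of operating leverage = €172,406.00 / €104,606.00 = 1.6481.
%ΔEBIT = DOL × %ΔSales = 1.6481 × -17.1% = -28.2%.

-28.2%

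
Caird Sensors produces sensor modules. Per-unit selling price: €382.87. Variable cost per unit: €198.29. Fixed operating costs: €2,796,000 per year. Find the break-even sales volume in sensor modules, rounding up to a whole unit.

Unit CM = price − variable cost = €382.87 − €198.29 = €184.58.
Units to break even: €2,796,000 ÷ €184.58 = 15,147.90, rounded up to 15,148.

15,148 sensor modules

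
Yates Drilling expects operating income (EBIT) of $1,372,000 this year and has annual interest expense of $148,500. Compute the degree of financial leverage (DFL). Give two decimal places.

1.12

Annual interest charges come to $148,500.00.
Degree of financial leverage = EBIT / (EBIT − interest) = $1,372,000 / $1,223,500.00 = 1.1214.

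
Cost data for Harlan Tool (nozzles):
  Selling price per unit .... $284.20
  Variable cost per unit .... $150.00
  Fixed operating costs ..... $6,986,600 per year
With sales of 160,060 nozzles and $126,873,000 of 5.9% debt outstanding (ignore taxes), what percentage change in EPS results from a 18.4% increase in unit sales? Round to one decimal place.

Contribution at this volume is 160,060 × $134.20 = $21,480,052.00.
Subtracting fixed costs: EBIT = $21,480,052.00 − $6,986,600 = $14,493,452.00.
After interest of $7,485,507.00, pre-tax earnings = $7,007,945.00.
DCL = total CM / (EBIT − I) = $21,480,052.00 / $7,007,945.00 = 3.0651.
%ΔEPS = DCL × %ΔSales = 3.0651 × +18.4% = +56.4%.

+56.4%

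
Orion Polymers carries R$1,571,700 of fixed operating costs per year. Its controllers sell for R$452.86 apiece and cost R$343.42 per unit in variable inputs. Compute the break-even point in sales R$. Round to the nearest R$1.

Contribution margin per unit = R$452.86 − R$343.42 = R$109.44, a CM ratio of R$109.44 ÷ R$452.86 = 0.2417.
Break-even sales = FC ÷ CM ratio = R$1,571,700 × R$452.86 / R$109.44 = R$6,503,656.

R$6,503,656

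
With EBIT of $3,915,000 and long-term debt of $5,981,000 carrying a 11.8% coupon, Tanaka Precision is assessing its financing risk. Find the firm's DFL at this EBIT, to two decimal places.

1.22

Interest = $705,758.00.
DFL = EBIT ÷ (EBIT − I) = $3,915,000 ÷ ($3,915,000 − $705,758.00) = $3,915,000 ÷ $3,209,242.00 = 1.2199.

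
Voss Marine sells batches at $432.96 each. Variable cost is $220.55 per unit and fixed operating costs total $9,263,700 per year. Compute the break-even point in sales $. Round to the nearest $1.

Contribution margin per unit = $432.96 − $220.55 = $212.41, a CM ratio of $212.41 ÷ $432.96 = 0.4906.
Break-even revenue = fixed costs × price ÷ CM = $9,263,700 × $432.96 ÷ $212.41 = $18,882,405.

$18,882,405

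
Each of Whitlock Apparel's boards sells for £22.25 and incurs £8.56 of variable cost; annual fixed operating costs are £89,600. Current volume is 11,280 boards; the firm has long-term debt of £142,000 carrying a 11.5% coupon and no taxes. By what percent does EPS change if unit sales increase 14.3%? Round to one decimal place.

+45.5%

Contribution at this volume is 11,280 × £13.69 = £154,423.20.
Operating income = contribution − fixed costs = £154,423.20 − £89,600 = £64,823.20.
Interest = £16,330.00, so EBIT − I = £48,493.20.
Degree of combined leverage = contribution ÷ (EBIT − I) = £154,423.20 ÷ £48,493.20 = 3.1844.
EPS therefore changes by 3.1844 × (+14.3%) = +45.5%.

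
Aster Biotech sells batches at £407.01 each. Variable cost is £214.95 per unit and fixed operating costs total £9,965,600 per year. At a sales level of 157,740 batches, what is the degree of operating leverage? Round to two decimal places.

Total contribution margin = 157,740 × £192.06 = £30,295,544.40.
Subtracting fixed costs: EBIT = £30,295,544.40 − £9,965,600 = £20,329,944.40.
DOL = contribution ÷ EBIT = £30,295,544.40 ÷ £20,329,944.40 = 1.4902.

1.49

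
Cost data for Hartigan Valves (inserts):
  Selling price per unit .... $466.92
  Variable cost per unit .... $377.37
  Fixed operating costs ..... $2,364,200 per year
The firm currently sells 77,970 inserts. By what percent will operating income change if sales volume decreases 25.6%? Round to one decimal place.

-38.7%

Total contribution margin = 77,970 × $89.55 = $6,982,213.50.
Subtracting fixed costs: EBIT = $6,982,213.50 − $2,364,200 = $4,618,013.50.
So DOL = total CM / EBIT = $6,982,213.50 / $4,618,013.50 = 1.5120.
Operating income changes by 1.5120 × -25.6% = -38.7%.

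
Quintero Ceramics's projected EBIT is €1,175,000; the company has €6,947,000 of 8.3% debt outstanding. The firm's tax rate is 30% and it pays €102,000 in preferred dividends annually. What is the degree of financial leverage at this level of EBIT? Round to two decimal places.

2.60

Annual interest charges come to €576,601.00.
Preferred dividends grossed up pre-tax: €102,000 / (1 − 0.30) = €145,714.29.
DFL = EBIT ÷ [EBIT − I − D_p/(1−t)] = €1,175,000 ÷ [€1,175,000 − €576,601.00 − €145,714.29] = €1,175,000 ÷ €452,684.71 = 2.5956.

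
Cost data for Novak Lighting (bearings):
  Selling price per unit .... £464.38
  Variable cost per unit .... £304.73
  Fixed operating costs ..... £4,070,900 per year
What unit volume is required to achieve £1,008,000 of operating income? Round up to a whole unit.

31,813 bearings

Contribution margin per unit = £464.38 − £304.73 = £159.65.
Required volume = (fixed costs + target profit) ÷ CM = (£4,070,900 + £1,008,000) ÷ £159.65 = 31,812.72, so 31,813 bearings.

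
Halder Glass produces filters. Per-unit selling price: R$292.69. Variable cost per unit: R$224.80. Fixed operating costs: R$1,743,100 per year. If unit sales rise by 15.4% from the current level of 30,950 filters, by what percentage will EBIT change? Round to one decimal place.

+90.4%

Total contribution margin = 30,950 × R$67.89 = R$2,101,195.50.
Operating income = contribution − fixed costs = R$2,101,195.50 − R$1,743,100 = R$358,095.50.
Degree of operating leverage = R$2,101,195.50 / R$358,095.50 = 5.8677.
So EBIT moves 5.8677 × (+15.4%) = +90.4%.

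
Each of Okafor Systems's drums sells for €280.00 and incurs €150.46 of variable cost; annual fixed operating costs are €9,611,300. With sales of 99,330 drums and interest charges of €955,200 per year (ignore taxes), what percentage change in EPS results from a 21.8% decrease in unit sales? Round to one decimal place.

Total contribution margin = 99,330 × €129.54 = €12,867,208.20.
Operating income = contribution − fixed costs = €12,867,208.20 − €9,611,300 = €3,255,908.20.
After interest of €955,200.00, pre-tax earnings = €2,300,708.20.
Degree of combined leverage = contribution ÷ (EBIT − I) = €12,867,208.20 ÷ €2,300,708.20 = 5.5927.
%ΔEPS = DCL × %ΔSales = 5.5927 × -21.8% = -121.9%.

-121.9%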